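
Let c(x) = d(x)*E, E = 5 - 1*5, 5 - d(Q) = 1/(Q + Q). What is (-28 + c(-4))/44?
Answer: -7/11 ≈ -0.63636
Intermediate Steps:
d(Q) = 5 - 1/(2*Q) (d(Q) = 5 - 1/(Q + Q) = 5 - 1/(2*Q))
E = 0 (E = 5 - 5 = 0)
c(x) = 0 (c(x) = (5 - 1/(2*x))*0 = 0)
(-28 + c(-4))/44 = (-28 + 0)/44 = (1/44)*(-28) = -7/11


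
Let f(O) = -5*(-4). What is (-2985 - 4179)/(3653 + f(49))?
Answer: -7164/3673 ≈ -1.9504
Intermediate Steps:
f(O) = 20
(-2985 - 4179)/(3653 + f(49)) = (-2985 - 4179)/(3653 + 20) = -7164/3673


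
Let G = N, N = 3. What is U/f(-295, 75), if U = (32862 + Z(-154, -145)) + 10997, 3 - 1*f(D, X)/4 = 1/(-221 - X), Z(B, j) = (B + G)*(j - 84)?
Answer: 5804412/889 ≈ 6529.1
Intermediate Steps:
G = 3
Z(B, j) = (-84 + j)*(3 + B) (Z(B, j) = (B + 3)*(j - 84) = (3 + B)*(-84 + j) = (-84 + j)*(3 + B))
f(D, X) = 12 - 4/(-221 - X)
U = 78438 (U = (32862 + (-252 - 84*(-154) + 3*(-145) - 154*(-145))) + 10997 = (32862 + (-252 + 12936 - 435 + 22330)) + 10997 = (32862 + 34579) + 10997 = 67441 + 10997 = 78438)
U/f(-295, 75) = 78438/((4*(664 + 3*75)/(221 + 75))) = 78438/((4*(664 + 225)/296)) = 78438/((4*(1/296)*889)) = 78438/(889/74) = 78438*(74/889) = 5804412/889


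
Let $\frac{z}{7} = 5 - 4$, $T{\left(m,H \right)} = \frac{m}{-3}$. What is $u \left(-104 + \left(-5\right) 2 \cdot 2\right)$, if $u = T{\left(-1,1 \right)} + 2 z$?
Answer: $- \frac{5332}{3} \approx -1777.3$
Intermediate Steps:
$T{\left(m,H \right)} = - \frac{m}{3}$ ($T{\left(m,H \right)} = m \left(- \frac{1}{3}\right) = - \frac{m}{3}$)
$z = 7$ ($z = 7 \left(5 - 4\right) = 7 \cdot 1 = 7$)
$u = \frac{43}{3}$ ($u = \left(- \frac{1}{3}\right) \left(-1\right) + 2 \cdot 7 = \frac{1}{3} + 14 = \frac{43}{3} \approx 14.333$)
$u \left(-104 + \left(-5\right) 2 \cdot 2\right) = \frac{43 \left(-104 + \left(-5\right) 2 \cdot 2\right)}{3} = \frac{43 \left(-104 - 20\right)}{3} = \frac{43}{3} \left(-124\right) = - \frac{5332}{3}$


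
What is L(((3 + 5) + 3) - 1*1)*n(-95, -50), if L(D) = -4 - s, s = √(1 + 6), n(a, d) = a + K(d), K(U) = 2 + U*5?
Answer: 1372 + 343*√7 ≈ 2279.5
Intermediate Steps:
K(U) = 2 + 5*U
n(a, d) = 2 + a + 5*d (n(a, d) = a + (2 + 5*d) = 2 + a + 5*d)
s = √7 ≈ 2.6458
L(D) = -4 - √7
L(((3 + 5) + 3) - 1*1)*n(-95, -50) = (-4 - √7)*(2 - 95 + 5*(-50)) = (-4 - √7)*(2 - 95 - 250) = (-4 - √7)*(-343) = 1372 + 343*√7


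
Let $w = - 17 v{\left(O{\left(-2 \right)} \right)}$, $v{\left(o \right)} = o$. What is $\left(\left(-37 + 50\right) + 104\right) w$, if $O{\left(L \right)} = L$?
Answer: $3978$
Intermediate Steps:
$w = 34$ ($w = \left(-17\right) \left(-2\right) = 34$)
$\left(\left(-37 + 50\right) + 104\right) w = \left(\left(-37 + 50\right) + 104\right) 34 = \left(13 + 104\right) 34 = 117 \cdot 34 = 3978$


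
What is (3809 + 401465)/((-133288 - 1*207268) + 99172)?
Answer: -202637/120692 ≈ -1.6790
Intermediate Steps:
(3809 + 401465)/((-133288 - 1*207268) + 99172) = 405274/((-133288 - 207268) + 99172) = 405274/(-340556 + 99172) = 405274/(-241384) = 405274*(-1/241384) = -202637/120692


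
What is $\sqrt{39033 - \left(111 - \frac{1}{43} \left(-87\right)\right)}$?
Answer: $\frac{3 \sqrt{7995893}}{43} \approx 197.28$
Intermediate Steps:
$\sqrt{39033 - \left(111 - \frac{1}{43} \left(-87\right)\right)} = \sqrt{39033 + \left(-111 + \frac{1}{43} \left(-87\right)\right)} = \sqrt{39033 - \frac{4860}{43}} = \sqrt{\frac{1673559}{43}} = \frac{3 \sqrt{7995893}}{43}$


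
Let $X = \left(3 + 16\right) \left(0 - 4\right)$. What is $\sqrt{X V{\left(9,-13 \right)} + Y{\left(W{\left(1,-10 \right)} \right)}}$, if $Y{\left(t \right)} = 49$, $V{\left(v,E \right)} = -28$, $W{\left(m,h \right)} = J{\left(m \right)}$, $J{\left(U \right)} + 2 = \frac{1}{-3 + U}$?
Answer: $\sqrt{2177} \approx 46.658$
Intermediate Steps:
$J{\left(U \right)} = -2 + \frac{1}{-3 + U}$
$W{\left(m,h \right)} = \frac{7 - 2 m}{-3 + m}$
$X = -76$ ($X = 19 \left(-4\right) = -76$)
$\sqrt{X V{\left(9,-13 \right)} + Y{\left(W{\left(1,-10 \right)} \right)}} = \sqrt{\left(-76\right) \left(-28\right) + 49} = \sqrt{2128 + 49} = \sqrt{2177}$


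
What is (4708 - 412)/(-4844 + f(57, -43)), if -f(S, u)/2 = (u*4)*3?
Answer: -1074/953 ≈ -1.1270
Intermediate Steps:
f(S, u) = -24*u (f(S, u) = -2*u*4*3 = -2*4*u*3 = -24*u)
(4708 - 412)/(-4844 + f(57, -43)) = (4708 - 412)/(-4844 - 24*(-43)) = 4296/(-4844 + 1032) = 4296/(-3812) = 4296*(-1/3812) = -1074/953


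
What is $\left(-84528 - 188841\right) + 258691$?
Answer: $-14678$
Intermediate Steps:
$\left(-84528 - 188841\right) + 258691 = -273369 + 258691 = -14678$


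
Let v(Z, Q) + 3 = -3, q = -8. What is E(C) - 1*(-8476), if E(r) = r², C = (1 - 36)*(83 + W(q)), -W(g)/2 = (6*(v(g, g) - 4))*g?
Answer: 942191501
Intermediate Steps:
v(Z, Q) = -6 (v(Z, Q) = -3 - 3 = -6)
W(g) = 120*g (W(g) = -2*6*(-6 - 4)*g = -2*6*(-10)*g = -(-120)*g = 120*g)
C = 30695 (C = (1 - 36)*(83 + 120*(-8)) = -35*(83 - 960) = -35*(-877) = 30695)
E(C) - 1*(-8476) = 30695² - 1*(-8476) = 942183025 + 8476 = 942191501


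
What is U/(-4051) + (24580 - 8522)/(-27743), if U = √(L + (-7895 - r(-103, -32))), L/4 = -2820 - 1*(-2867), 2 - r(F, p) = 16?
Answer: -16058/27743 - 7*I*√157/4051 ≈ -0.57881 - 0.021651*I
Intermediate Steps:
r(F, p) = -14 (r(F, p) = 2 - 1*16 = 2 - 16 = -14)
L = 188 (L = 4*(-2820 - 1*(-2867)) = 4*(-2820 + 2867) = 4*47 = 188)
U = 7*I*√157 (U = √(188 + (-7895 - 1*(-14))) = √(188 + (-7895 + 14)) = √(188 - 7881) = √(-7693) = 7*I*√157 ≈ 87.71*I)
U/(-4051) + (24580 - 8522)/(-27743) = (7*I*√157)/(-4051) + (24580 - 8522)/(-27743) = (7*I*√157)*(-1/4051) + 16058*(-1/27743) = -7*I*√157/4051 - 16058/27743 = -16058/27743 - 7*I*√157/4051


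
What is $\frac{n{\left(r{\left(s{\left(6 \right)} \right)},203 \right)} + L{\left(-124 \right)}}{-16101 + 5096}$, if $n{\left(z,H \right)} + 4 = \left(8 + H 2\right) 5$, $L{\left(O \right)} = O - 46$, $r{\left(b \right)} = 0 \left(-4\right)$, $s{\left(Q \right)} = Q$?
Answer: $- \frac{1896}{11005} \approx -0.17229$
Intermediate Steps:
$r{\left(b \right)} = 0$
$L{\left(O \right)} = -46 + O$ ($L{\left(O \right)} = O - 46 = -46 + O$)
$n{\left(z,H \right)} = 36 + 10 H$ ($n{\left(z,H \right)} = -4 + \left(8 + H 2\right) 5 = -4 + \left(8 + 2 H\right) 5 = -4 + \left(40 + 10 H\right) = 36 + 10 H$)
$\frac{n{\left(r{\left(s{\left(6 \right)} \right)},203 \right)} + L{\left(-124 \right)}}{-16101 + 5096} = \frac{\left(36 + 10 \cdot 203\right) - 170}{-16101 + 5096} = \frac{\left(36 + 2030\right) - 170}{-11005} = \left(2066 - 170\right) \left(- \frac{1}{11005}\right) = 1896 \left(- \frac{1}{11005}\right) = - \frac{1896}{11005}$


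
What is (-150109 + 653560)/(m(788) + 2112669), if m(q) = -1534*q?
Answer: 38727/69529 ≈ 0.55699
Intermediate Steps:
(-150109 + 653560)/(m(788) + 2112669) = (-150109 + 653560)/(-1534*788 + 2112669) = 503451/(-1208792 + 2112669) = 503451/903877 = 503451*(1/903877) = 38727/69529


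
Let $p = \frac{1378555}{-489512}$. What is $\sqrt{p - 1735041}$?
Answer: $\frac{i \sqrt{103938666525244766}}{244756} \approx 1317.2 i$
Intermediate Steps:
$p = - \frac{1378555}{489512}$ ($p = 1378555 \left(- \frac{1}{489512}\right) = - \frac{1378555}{489512} \approx -2.8162$)
$\sqrt{p - 1735041} = \sqrt{- \frac{1378555}{489512} - 1735041} = \sqrt{- \frac{849324768547}{489512}} = \frac{i \sqrt{103938666525244766}}{244756}$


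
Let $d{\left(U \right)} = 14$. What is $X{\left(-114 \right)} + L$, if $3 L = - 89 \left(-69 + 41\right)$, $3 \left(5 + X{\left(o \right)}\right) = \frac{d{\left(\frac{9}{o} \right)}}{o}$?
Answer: $\frac{141182}{171} \approx 825.63$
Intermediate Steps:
$X{\left(o \right)} = -5 + \frac{14}{3 o}$ ($X{\left(o \right)} = -5 + \frac{14 \frac{1}{o}}{3} = -5 + \frac{14}{3 o}$)
$L = \frac{2492}{3}$ ($L = \frac{\left(-89\right) \left(-69 + 41\right)}{3} = \frac{\left(-89\right) \left(-28\right)}{3} = \frac{1}{3} \cdot 2492 = \frac{2492}{3} \approx 830.67$)
$X{\left(-114 \right)} + L = \left(-5 + \frac{14}{3 \left(-114\right)}\right) + \frac{2492}{3} = \left(-5 + \frac{14}{3} \left(- \frac{1}{114}\right)\right) + \frac{2492}{3} = \left(-5 - \frac{7}{171}\right) + \frac{2492}{3} = - \frac{862}{171} + \frac{2492}{3} = \frac{141182}{171}$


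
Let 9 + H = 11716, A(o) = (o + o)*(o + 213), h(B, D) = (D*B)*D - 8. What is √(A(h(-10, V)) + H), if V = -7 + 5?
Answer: I*√4133 ≈ 64.288*I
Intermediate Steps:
V = -2
h(B, D) = -8 + B*D² (h(B, D) = (B*D)*D - 8 = B*D² - 8 = -8 + B*D²)
A(o) = 2*o*(213 + o) (A(o) = (2*o)*(213 + o) = 2*o*(213 + o))
H = 11707 (H = -9 + 11716 = 11707)
√(A(h(-10, V)) + H) = √(2*(-8 - 10*(-2)²)*(213 + (-8 - 10*(-2)²)) + 11707) = √(2*(-8 - 10*4)*(213 + (-8 - 10*4)) + 11707) = √(2*(-8 - 40)*(213 + (-8 - 40)) + 11707) = √(2*(-48)*(213 - 48) + 11707) = √(2*(-48)*165 + 11707) = √(-15840 + 11707) = √(-4133) = I*√4133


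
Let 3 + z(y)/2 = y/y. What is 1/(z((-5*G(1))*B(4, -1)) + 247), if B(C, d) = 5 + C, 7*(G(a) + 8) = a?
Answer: 1/243 ≈ 0.0041152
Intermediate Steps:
G(a) = -8 + a/7
z(y) = -4 (z(y) = -6 + 2*(y/y) = -6 + 2*1 = -6 + 2 = -4)
1/(z((-5*G(1))*B(4, -1)) + 247) = 1/(-4 + 247) = 1/243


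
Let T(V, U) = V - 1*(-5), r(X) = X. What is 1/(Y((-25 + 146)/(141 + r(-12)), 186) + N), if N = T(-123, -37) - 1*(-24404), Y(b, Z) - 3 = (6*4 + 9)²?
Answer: 1/25378 ≈ 3.9404e-5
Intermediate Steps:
T(V, U) = 5 + V (T(V, U) = V + 5 = 5 + V)
Y(b, Z) = 1092 (Y(b, Z) = 3 + (6*4 + 9)² = 3 + (24 + 9)² = 3 + 33² = 3 + 1089 = 1092)
N = 24286 (N = (5 - 123) - 1*(-24404) = -118 + 24404 = 24286)
1/(Y((-25 + 146)/(141 + r(-12)), 186) + N) = 1/(1092 + 24286) = 1/25378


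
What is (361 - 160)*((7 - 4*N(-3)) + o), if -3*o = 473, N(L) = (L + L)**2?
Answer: -59228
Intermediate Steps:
N(L) = 4*L**2 (N(L) = (2*L)**2 = 4*L**2)
o = -473/3 (o = -1/3*473 = -473/3 ≈ -157.67)
(361 - 160)*((7 - 4*N(-3)) + o) = (361 - 160)*((7 - 16*(-3)**2) - 473/3) = 201*((7 - 16*9) - 473/3) = 201*((7 - 4*36) - 473/3) = 201*((7 - 144) - 473/3) = 201*(-137 - 473/3) = 201*(-884/3) = -59228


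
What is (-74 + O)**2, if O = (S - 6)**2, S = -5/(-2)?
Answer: 61009/16 ≈ 3813.1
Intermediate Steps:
S = 5/2 (S = -5*(-1/2) = 5/2 ≈ 2.5000)
O = 49/4 (O = (5/2 - 6)**2 = (-7/2)**2 = 49/4 ≈ 12.250)
(-74 + O)**2 = (-74 + 49/4)**2 = (-247/4)**2 = 61009/16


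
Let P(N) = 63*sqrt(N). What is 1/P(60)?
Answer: sqrt(15)/1890 ≈ 0.0020492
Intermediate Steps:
1/P(60) = 1/(63*sqrt(60)) = 1/(63*(2*sqrt(15))) = 1/(126*sqrt(15)) = sqrt(15)/1890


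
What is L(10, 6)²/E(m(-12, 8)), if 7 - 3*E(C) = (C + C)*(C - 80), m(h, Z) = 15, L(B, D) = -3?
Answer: 27/1957 ≈ 0.013797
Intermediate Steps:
E(C) = 7/3 - 2*C*(-80 + C)/3 (E(C) = 7/3 - (C + C)*(C - 80)/3 = 7/3 - 2*C*(-80 + C)/3)
L(10, 6)²/E(m(-12, 8)) = (-3)²/(7/3 - ⅔*15² + (160/3)*15) = 9/(7/3 - ⅔*225 + 800) = 9/(7/3 - 150 + 800) = 9/(1957/3) = 9*(3/1957) = 27/1957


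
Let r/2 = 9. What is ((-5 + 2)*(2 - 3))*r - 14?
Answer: 40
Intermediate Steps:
r = 18 (r = 2*9 = 18)
((-5 + 2)*(2 - 3))*r - 14 = ((-5 + 2)*(2 - 3))*18 - 14 = -3*(-1)*18 - 14 = 3*18 - 14 = 54 - 14 = 40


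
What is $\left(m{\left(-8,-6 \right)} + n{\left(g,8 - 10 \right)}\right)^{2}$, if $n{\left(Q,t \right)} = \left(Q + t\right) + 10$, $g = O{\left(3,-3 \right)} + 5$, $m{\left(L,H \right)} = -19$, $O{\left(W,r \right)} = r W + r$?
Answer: $324$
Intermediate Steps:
$O{\left(W,r \right)} = r + W r$ ($O{\left(W,r \right)} = W r + r = r + W r$)
$g = -7$ ($g = - 3 \left(1 + 3\right) + 5 = \left(-3\right) 4 + 5 = -12 + 5 = -7$)
$n{\left(Q,t \right)} = 10 + Q + t$
$\left(m{\left(-8,-6 \right)} + n{\left(g,8 - 10 \right)}\right)^{2} = \left(-19 + \left(10 - 7 + \left(8 - 10\right)\right)\right)^{2} = \left(-19 - -1\right)^{2} = \left(-19 + 1\right)^{2} = \left(-18\right)^{2} = 324$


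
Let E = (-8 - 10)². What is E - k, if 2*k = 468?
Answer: 90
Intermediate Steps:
k = 234 (k = (½)*468 = 234)
E = 324 (E = (-18)² = 324)
E - k = 324 - 1*234 = 324 - 234 = 90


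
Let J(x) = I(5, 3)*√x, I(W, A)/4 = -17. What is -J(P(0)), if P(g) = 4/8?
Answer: 34*√2 ≈ 48.083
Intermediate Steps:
I(W, A) = -68 (I(W, A) = 4*(-17) = -68)
P(g) = ½ (P(g) = 4*(⅛) = ½)
J(x) = -68*√x
-J(P(0)) = -(-68)*√(½) = -(-68)*√2/2 = -(-34)*√2 = 34*√2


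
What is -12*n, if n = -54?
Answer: 648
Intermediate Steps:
-12*n = -12*(-54) = 648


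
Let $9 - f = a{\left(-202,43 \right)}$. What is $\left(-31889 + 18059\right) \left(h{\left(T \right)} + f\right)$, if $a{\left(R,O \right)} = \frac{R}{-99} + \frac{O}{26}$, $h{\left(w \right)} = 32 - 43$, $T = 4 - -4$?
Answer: $\frac{33784385}{429} \approx 78752.0$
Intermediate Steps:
$T = 8$ ($T = 4 + 4 = 8$)
$h{\left(w \right)} = -11$
$a{\left(R,O \right)} = - \frac{R}{99} + \frac{O}{26}$ ($a{\left(R,O \right)} = R \left(- \frac{1}{99}\right) + O \frac{1}{26} = - \frac{R}{99} + \frac{O}{26}$)
$f = \frac{13657}{2574}$ ($f = 9 - \left(\left(- \frac{1}{99}\right) \left(-202\right) + \frac{1}{26} \cdot 43\right) = 9 - \left(\frac{202}{99} + \frac{43}{26}\right) = 9 - \frac{9509}{2574} = \frac{13657}{2574} \approx 5.3057$)
$\left(-31889 + 18059\right) \left(h{\left(T \right)} + f\right) = \left(-31889 + 18059\right) \left(-11 + \frac{13657}{2574}\right) = \left(-13830\right) \left(- \frac{14657}{2574}\right) = \frac{33784385}{429}$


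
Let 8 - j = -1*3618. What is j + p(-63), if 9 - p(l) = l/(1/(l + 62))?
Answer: 3572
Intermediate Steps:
j = 3626 (j = 8 - (-1)*3618 = 8 - 1*(-3618) = 8 + 3618 = 3626)
p(l) = 9 - l*(62 + l) (p(l) = 9 - l/(1/(l + 62)) = 9 - l/(1/(62 + l)) = 9 - l*(62 + l))
j + p(-63) = 3626 + (9 - 1*(-63)² - 62*(-63)) = 3626 + (9 - 1*3969 + 3906) = 3626 + (9 - 3969 + 3906) = 3626 - 54 = 3572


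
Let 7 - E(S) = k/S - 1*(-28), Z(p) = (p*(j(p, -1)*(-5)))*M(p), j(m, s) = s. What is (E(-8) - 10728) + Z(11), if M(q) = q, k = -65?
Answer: -81217/8 ≈ -10152.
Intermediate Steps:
Z(p) = 5*p² (Z(p) = (p*(-1*(-5)))*p = (p*5)*p = (5*p)*p = 5*p²)
E(S) = -21 + 65/S (E(S) = 7 - (-65/S - 1*(-28)) = 7 - (-65/S + 28) = 7 - (28 - 65/S) = 7 + (-28 + 65/S) = -21 + 65/S)
(E(-8) - 10728) + Z(11) = ((-21 + 65/(-8)) - 10728) + 5*11² = ((-21 + 65*(-⅛)) - 10728) + 5*121 = ((-21 - 65/8) - 10728) + 605 = (-233/8 - 10728) + 605 = -86057/8 + 605 = -81217/8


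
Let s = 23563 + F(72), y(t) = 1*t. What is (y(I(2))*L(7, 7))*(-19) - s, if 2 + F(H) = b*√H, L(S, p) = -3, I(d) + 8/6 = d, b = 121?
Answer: -23523 - 726*√2 ≈ -24550.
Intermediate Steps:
I(d) = -4/3 + d
F(H) = -2 + 121*√H
y(t) = t
s = 23561 + 726*√2 (s = 23563 + (-2 + 121*√72) = 23563 + (-2 + 121*(6*√2)) = 23563 + (-2 + 726*√2) = 23561 + 726*√2 ≈ 24588.)
(y(I(2))*L(7, 7))*(-19) - s = ((-4/3 + 2)*(-3))*(-19) - (23561 + 726*√2) = ((⅔)*(-3))*(-19) + (-23561 - 726*√2) = -2*(-19) + (-23561 - 726*√2) = 38 + (-23561 - 726*√2) = -23523 - 726*√2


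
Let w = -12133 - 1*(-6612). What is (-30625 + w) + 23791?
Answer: -12355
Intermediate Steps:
w = -5521 (w = -12133 + 6612 = -5521)
(-30625 + w) + 23791 = (-30625 - 5521) + 23791 = -36146 + 23791 = -12355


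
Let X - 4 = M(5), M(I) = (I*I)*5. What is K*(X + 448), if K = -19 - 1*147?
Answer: -95782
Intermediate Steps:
M(I) = 5*I**2 (M(I) = I**2*5 = 5*I**2)
X = 129 (X = 4 + 5*5**2 = 4 + 5*25 = 4 + 125 = 129)
K = -166 (K = -19 - 147 = -166)
K*(X + 448) = -166*(129 + 448) = -166*577 = -95782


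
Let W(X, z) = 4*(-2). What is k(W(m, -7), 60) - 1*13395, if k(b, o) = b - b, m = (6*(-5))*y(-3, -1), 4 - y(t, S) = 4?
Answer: -13395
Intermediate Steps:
y(t, S) = 0 (y(t, S) = 4 - 1*4 = 4 - 4 = 0)
m = 0 (m = (6*(-5))*0 = -30*0 = 0)
W(X, z) = -8
k(b, o) = 0
k(W(m, -7), 60) - 1*13395 = 0 - 1*13395 = 0 - 13395 = -13395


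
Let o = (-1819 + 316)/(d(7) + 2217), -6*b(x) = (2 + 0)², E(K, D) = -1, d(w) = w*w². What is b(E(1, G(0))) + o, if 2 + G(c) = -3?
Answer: -9629/7680 ≈ -1.2538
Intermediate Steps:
d(w) = w³
G(c) = -5 (G(c) = -2 - 3 = -5)
b(x) = -⅔ (b(x) = -(2 + 0)²/6 = -⅙*2² = -⅙*4 = -⅔)
o = -1503/2560 (o = (-1819 + 316)/(7³ + 2217) = -1503/(343 + 2217) = -1503/2560 ≈ -0.58711)
b(E(1, G(0))) + o = -⅔ - 1503/2560 = -9629/7680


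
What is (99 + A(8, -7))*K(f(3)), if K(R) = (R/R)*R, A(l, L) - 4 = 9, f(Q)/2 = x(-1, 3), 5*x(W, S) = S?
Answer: 672/5 ≈ 134.40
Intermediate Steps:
x(W, S) = S/5
f(Q) = 6/5 (f(Q) = 2*((1/5)*3) = 2*(3/5) = 6/5)
A(l, L) = 13 (A(l, L) = 4 + 9 = 13)
K(R) = R (K(R) = 1*R = R)
(99 + A(8, -7))*K(f(3)) = (99 + 13)*(6/5) = 112*(6/5) = 672/5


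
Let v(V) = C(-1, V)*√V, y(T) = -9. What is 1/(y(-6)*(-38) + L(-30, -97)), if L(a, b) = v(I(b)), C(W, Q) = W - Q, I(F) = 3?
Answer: 57/19486 + √3/29229 ≈ 0.0029844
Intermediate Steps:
v(V) = √V*(-1 - V) (v(V) = (-1 - V)*√V = √V*(-1 - V))
L(a, b) = -4*√3 (L(a, b) = √3*(-1 - 1*3) = √3*(-1 - 3) = √3*(-4) = -4*√3)
1/(y(-6)*(-38) + L(-30, -97)) = 1/(-9*(-38) - 4*√3) = 1/(342 - 4*√3)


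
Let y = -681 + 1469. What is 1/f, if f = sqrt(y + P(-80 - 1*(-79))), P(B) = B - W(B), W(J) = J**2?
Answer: sqrt(786)/786 ≈ 0.035669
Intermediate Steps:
y = 788
P(B) = B - B**2
f = sqrt(786) (f = sqrt(788 + (-80 - 1*(-79))*(1 - (-80 - 1*(-79)))) = sqrt(788 + (-80 + 79)*(1 - (-80 + 79))) = sqrt(788 - (1 - 1*(-1))) = sqrt(788 - (1 + 1)) = sqrt(788 - 1*2) = sqrt(788 - 2) = sqrt(786) ≈ 28.036)
1/f = 1/(sqrt(786)) = sqrt(786)/786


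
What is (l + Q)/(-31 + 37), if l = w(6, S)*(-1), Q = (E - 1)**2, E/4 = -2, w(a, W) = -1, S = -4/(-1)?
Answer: 41/3 ≈ 13.667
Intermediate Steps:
S = 4 (S = -4*(-1) = 4)
E = -8 (E = 4*(-2) = -8)
Q = 81 (Q = (-8 - 1)**2 = (-9)**2 = 81)
l = 1 (l = -1*(-1) = 1)
(l + Q)/(-31 + 37) = (1 + 81)/(-31 + 37) = 82/6 = 82*(1/6) = 41/3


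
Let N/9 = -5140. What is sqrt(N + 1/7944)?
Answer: I*sqrt(729834025854)/3972 ≈ 215.08*I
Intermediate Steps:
N = -46260 (N = 9*(-5140) = -46260)
sqrt(N + 1/7944) = sqrt(-46260 + 1/7944) = sqrt(-367489439/7944) = I*sqrt(729834025854)/3972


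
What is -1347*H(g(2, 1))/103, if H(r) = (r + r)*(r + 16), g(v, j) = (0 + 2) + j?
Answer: -153558/103 ≈ -1490.9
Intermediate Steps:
g(v, j) = 2 + j
H(r) = 2*r*(16 + r) (H(r) = (2*r)*(16 + r) = 2*r*(16 + r))
-1347*H(g(2, 1))/103 = -1347*2*(2 + 1)*(16 + (2 + 1))/103 = -1347*2*3*(16 + 3)/103 = -1347*2*3*19/103 = -153558/103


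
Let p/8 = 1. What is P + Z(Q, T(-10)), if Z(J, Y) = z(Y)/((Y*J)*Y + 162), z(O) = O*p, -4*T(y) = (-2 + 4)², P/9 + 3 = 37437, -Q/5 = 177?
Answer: 243583046/723 ≈ 3.3691e+5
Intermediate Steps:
Q = -885 (Q = -5*177 = -885)
p = 8 (p = 8*1 = 8)
P = 336906 (P = -27 + 9*37437 = -27 + 336933 = 336906)
T(y) = -1 (T(y) = -(-2 + 4)²/4 = -¼*2² = -¼*4 = -1)
z(O) = 8*O (z(O) = O*8 = 8*O)
Z(J, Y) = 8*Y/(162 + J*Y²) (Z(J, Y) = (8*Y)/((Y*J)*Y + 162) = (8*Y)/((J*Y)*Y + 162) = (8*Y)/(J*Y² + 162) = (8*Y)/(162 + J*Y²) = 8*Y/(162 + J*Y²))
P + Z(Q, T(-10)) = 336906 + 8*(-1)/(162 - 885*(-1)²) = 336906 + 8*(-1)/(162 - 885*1) = 336906 + 8*(-1)/(162 - 885) = 336906 + 8*(-1)/(-723) = 336906 + 8*(-1)*(-1/723) = 336906 + 8/723 = 243583046/723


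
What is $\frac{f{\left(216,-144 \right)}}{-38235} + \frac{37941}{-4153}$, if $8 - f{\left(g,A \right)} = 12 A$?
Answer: $- \frac{1457883743}{158789955} \approx -9.1812$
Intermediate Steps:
$f{\left(g,A \right)} = 8 - 12 A$
$\frac{f{\left(216,-144 \right)}}{-38235} + \frac{37941}{-4153} = \frac{8 - -1728}{-38235} + \frac{37941}{-4153} = \left(8 + 1728\right) \left(- \frac{1}{38235}\right) + 37941 \left(- \frac{1}{4153}\right) = 1736 \left(- \frac{1}{38235}\right) - \frac{37941}{4153} = - \frac{1736}{38235} - \frac{37941}{4153} = - \frac{1457883743}{158789955}$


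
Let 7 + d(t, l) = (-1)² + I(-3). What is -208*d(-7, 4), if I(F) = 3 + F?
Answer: 1248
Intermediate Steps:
d(t, l) = -6 (d(t, l) = -7 + ((-1)² + (3 - 3)) = -7 + (1 + 0) = -7 + 1 = -6)
-208*d(-7, 4) = -208*(-6) = 1248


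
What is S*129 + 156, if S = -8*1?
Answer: -876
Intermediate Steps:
S = -8
S*129 + 156 = -8*129 + 156 = -1032 + 156 = -876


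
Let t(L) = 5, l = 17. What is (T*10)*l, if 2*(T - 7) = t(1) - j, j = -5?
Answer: 2040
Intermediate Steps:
T = 12 (T = 7 + (5 - 1*(-5))/2 = 7 + (5 + 5)/2 = 7 + (1/2)*10 = 7 + 5 = 12)
(T*10)*l = (12*10)*17 = 120*17 = 2040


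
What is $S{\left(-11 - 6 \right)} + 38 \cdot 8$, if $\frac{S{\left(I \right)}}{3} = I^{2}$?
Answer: $1171$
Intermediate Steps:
$S{\left(I \right)} = 3 I^{2}$
$S{\left(-11 - 6 \right)} + 38 \cdot 8 = 3 \left(-11 - 6\right)^{2} + 38 \cdot 8 = 3 \left(-17\right)^{2} + 304 = 3 \cdot 289 + 304 = 867 + 304 = 1171$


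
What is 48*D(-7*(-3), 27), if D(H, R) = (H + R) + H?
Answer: 3312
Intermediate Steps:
D(H, R) = R + 2*H
48*D(-7*(-3), 27) = 48*(27 + 2*(-7*(-3))) = 48*(27 + 2*21) = 48*(27 + 42) = 48*69 = 3312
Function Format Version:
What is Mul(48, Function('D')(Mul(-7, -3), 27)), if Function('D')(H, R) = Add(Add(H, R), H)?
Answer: 3312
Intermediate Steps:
Function('D')(H, R) = Add(R, Mul(2, H))
Mul(48, Function('D')(Mul(-7, -3), 27)) = Mul(48, Add(27, Mul(2, Mul(-7, -3)))) = Mul(48, Add(27, Mul(2, 21))) = Mul(48, Add(27, 42)) = Mul(48, 69) = 3312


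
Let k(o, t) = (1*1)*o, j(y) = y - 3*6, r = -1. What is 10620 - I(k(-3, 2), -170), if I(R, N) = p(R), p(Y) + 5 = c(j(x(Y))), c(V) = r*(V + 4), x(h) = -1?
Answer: 10610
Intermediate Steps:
j(y) = -18 + y (j(y) = y - 18 = -18 + y)
c(V) = -4 - V (c(V) = -(V + 4) = -(4 + V) = -4 - V)
p(Y) = 10 (p(Y) = -5 + (-4 - (-18 - 1)) = -5 + (-4 - 1*(-19)) = -5 + (-4 + 19) = -5 + 15 = 10)
k(o, t) = o (k(o, t) = 1*o = o)
I(R, N) = 10
10620 - I(k(-3, 2), -170) = 10620 - 1*10 = 10620 - 10 = 10610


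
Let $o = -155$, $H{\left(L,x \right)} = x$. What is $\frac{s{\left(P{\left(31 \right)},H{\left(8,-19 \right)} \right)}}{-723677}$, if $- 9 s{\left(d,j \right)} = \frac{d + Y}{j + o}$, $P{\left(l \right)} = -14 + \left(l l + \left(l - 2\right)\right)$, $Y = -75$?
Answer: $- \frac{901}{1133278182} \approx -7.9504 \cdot 10^{-7}$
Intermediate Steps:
$P{\left(l \right)} = -16 + l + l^{2}$ ($P{\left(l \right)} = -14 + \left(l^{2} + \left(l - 2\right)\right) = -14 + \left(l^{2} + \left(-2 + l\right)\right) = -14 + \left(-2 + l + l^{2}\right) = -16 + l + l^{2}$)
$s{\left(d,j \right)} = - \frac{-75 + d}{9 \left(-155 + j\right)}$ ($s{\left(d,j \right)} = - \frac{\left(d - 75\right) \frac{1}{j - 155}}{9} = - \frac{\left(-75 + d\right) \frac{1}{-155 + j}}{9} = - \frac{\frac{1}{-155 + j} \left(-75 + d\right)}{9} = - \frac{-75 + d}{9 \left(-155 + j\right)}$)
$\frac{s{\left(P{\left(31 \right)},H{\left(8,-19 \right)} \right)}}{-723677} = \frac{\frac{1}{9} \frac{1}{-155 - 19} \left(75 - \left(-16 + 31 + 31^{2}\right)\right)}{-723677} = \frac{75 - \left(-16 + 31 + 961\right)}{9 \left(-174\right)} \left(- \frac{1}{723677}\right) = \frac{1}{9} \left(- \frac{1}{174}\right) \left(75 - 976\right) \left(- \frac{1}{723677}\right) = \frac{1}{9} \left(- \frac{1}{174}\right) \left(-901\right) \left(- \frac{1}{723677}\right) = \frac{901}{1566} \left(- \frac{1}{723677}\right) = - \frac{901}{1133278182}$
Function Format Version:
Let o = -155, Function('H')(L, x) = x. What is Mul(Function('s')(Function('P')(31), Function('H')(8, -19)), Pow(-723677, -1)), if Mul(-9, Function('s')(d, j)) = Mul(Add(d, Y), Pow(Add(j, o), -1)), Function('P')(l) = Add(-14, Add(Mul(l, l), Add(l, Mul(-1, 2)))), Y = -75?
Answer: Rational(-901, 1133278182) ≈ -7.9504e-7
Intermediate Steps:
Function('P')(l) = Add(-16, l, Pow(l, 2)) (Function('P')(l) = Add(-14, Add(Pow(l, 2), Add(l, -2))) = Add(-14, Add(Pow(l, 2), Add(-2, l))) = Add(-14, Add(-2, l, Pow(l, 2))) = Add(-16, l, Pow(l, 2)))
Function('s')(d, j) = Mul(Rational(-1, 9), Pow(Add(-155, j), -1), Add(-75, d)) (Function('s')(d, j) = Mul(Rational(-1, 9), Mul(Add(d, -75), Pow(Add(j, -155), -1))) = Mul(Rational(-1, 9), Mul(Add(-75, d), Pow(Add(-155, j), -1))) = Mul(Rational(-1, 9), Mul(Pow(Add(-155, j), -1), Add(-75, d))) = Mul(Rational(-1, 9), Pow(Add(-155, j), -1), Add(-75, d)))
Mul(Function('s')(Function('P')(31), Function('H')(8, -19)), Pow(-723677, -1)) = Mul(Mul(Rational(1, 9), Pow(Add(-155, -19), -1), Add(75, Mul(-1, Add(-16, 31, Pow(31, 2))))), Pow(-723677, -1)) = Mul(Mul(Rational(1, 9), Pow(-174, -1), Add(75, Mul(-1, Add(-16, 31, 961)))), Rational(-1, 723677)) = Mul(Mul(Rational(1, 9), Rational(-1, 174), Add(75, Mul(-1, 976))), Rational(-1, 723677)) = Mul(Mul(Rational(1, 9), Rational(-1, 174), Add(75, -976)), Rational(-1, 723677)) = Mul(Mul(Rational(1, 9), Rational(-1, 174), -901), Rational(-1, 723677)) = Mul(Rational(901, 1566), Rational(-1, 723677)) = Rational(-901, 1133278182)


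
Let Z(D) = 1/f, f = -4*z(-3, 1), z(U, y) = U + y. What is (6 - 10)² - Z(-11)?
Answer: 127/8 ≈ 15.875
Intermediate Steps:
f = 8 (f = -4*(-3 + 1) = -4*(-2) = 8)
Z(D) = ⅛ (Z(D) = 1/8 = ⅛)
(6 - 10)² - Z(-11) = (6 - 10)² - 1*⅛ = (-4)² - ⅛ = 16 - ⅛ = 127/8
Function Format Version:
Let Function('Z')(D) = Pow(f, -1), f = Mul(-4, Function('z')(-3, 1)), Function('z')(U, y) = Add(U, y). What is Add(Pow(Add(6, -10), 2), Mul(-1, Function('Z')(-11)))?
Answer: Rational(127, 8) ≈ 15.875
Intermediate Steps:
f = 8 (f = Mul(-4, Add(-3, 1)) = Mul(-4, -2) = 8)
Function('Z')(D) = Rational(1, 8) (Function('Z')(D) = Pow(8, -1) = Rational(1, 8))
Add(Pow(Add(6, -10), 2), Mul(-1, Function('Z')(-11))) = Add(Pow(Add(6, -10), 2), Mul(-1, Rational(1, 8))) = Add(Pow(-4, 2), Rational(-1, 8)) = Add(16, Rational(-1, 8)) = Rational(127, 8)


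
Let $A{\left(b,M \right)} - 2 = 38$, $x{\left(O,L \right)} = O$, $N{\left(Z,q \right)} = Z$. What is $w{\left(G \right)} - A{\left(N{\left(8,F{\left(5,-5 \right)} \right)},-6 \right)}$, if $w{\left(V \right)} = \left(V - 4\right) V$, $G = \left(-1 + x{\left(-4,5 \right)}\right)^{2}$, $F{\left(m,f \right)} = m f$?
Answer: $485$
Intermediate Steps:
$F{\left(m,f \right)} = f m$
$A{\left(b,M \right)} = 40$ ($A{\left(b,M \right)} = 2 + 38 = 40$)
$G = 25$ ($G = \left(-1 - 4\right)^{2} = \left(-5\right)^{2} = 25$)
$w{\left(V \right)} = V \left(-4 + V\right)$ ($w{\left(V \right)} = \left(-4 + V\right) V = V \left(-4 + V\right)$)
$w{\left(G \right)} - A{\left(N{\left(8,F{\left(5,-5 \right)} \right)},-6 \right)} = 25 \left(-4 + 25\right) - 40 = 25 \cdot 21 - 40 = 525 - 40 = 485$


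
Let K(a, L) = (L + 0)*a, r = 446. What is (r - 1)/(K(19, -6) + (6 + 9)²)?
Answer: 445/111 ≈ 4.0090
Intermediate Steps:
K(a, L) = L*a
(r - 1)/(K(19, -6) + (6 + 9)²) = (446 - 1)/(-6*19 + (6 + 9)²) = 445/(-114 + 15²) = 445/(-114 + 225) = 445/111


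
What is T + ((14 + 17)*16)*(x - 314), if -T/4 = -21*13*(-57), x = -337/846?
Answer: -92292500/423 ≈ -2.1819e+5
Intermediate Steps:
x = -337/846 (x = -337*1/846 = -337/846 ≈ -0.39834)
T = -62244 (T = -4*(-21*13)*(-57) = -(-1092)*(-57) = -4*15561 = -62244)
T + ((14 + 17)*16)*(x - 314) = -62244 + ((14 + 17)*16)*(-337/846 - 314) = -62244 + (31*16)*(-265981/846) = -62244 + 496*(-265981/846) = -62244 - 65963288/423 = -92292500/423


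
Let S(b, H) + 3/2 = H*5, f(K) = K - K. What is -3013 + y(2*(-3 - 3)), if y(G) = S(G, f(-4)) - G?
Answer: -6005/2 ≈ -3002.5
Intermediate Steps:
f(K) = 0
S(b, H) = -3/2 + 5*H (S(b, H) = -3/2 + H*5 = -3/2 + 5*H)
y(G) = -3/2 - G (y(G) = (-3/2 + 5*0) - G = (-3/2 + 0) - G = -3/2 - G)
-3013 + y(2*(-3 - 3)) = -3013 + (-3/2 - 2*(-3 - 3)) = -3013 + (-3/2 - 2*(-6)) = -3013 + (-3/2 - 1*(-12)) = -3013 + (-3/2 + 12) = -3013 + 21/2 = -6005/2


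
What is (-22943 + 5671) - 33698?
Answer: -50970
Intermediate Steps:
(-22943 + 5671) - 33698 = -17272 - 33698 = -50970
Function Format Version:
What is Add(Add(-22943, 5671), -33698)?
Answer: -50970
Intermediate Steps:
Add(Add(-22943, 5671), -33698) = Add(-17272, -33698) = -50970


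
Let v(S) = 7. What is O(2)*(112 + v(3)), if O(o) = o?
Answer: 238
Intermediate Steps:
O(2)*(112 + v(3)) = 2*(112 + 7) = 2*119 = 238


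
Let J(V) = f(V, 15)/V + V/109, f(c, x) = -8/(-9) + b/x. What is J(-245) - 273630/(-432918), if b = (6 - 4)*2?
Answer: -15610951856/9634229325 ≈ -1.6204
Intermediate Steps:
b = 4 (b = 2*2 = 4)
f(c, x) = 8/9 + 4/x (f(c, x) = -8/(-9) + 4/x = -8*(-1/9) + 4/x = 8/9 + 4/x)
J(V) = V/109 + 52/(45*V) (J(V) = (8/9 + 4/15)/V + V/109 = 52/(45*V) + V/109 = V/109 + 52/(45*V))
J(-245) - 273630/(-432918) = ((1/109)*(-245) + (52/45)/(-245)) - 273630/(-432918) = (-245/109 + (52/45)*(-1/245)) - 273630*(-1)/432918 = (-245/109 - 52/11025) - 1*(-45605/72153) = -2706793/1201725 + 45605/72153 = -15610951856/9634229325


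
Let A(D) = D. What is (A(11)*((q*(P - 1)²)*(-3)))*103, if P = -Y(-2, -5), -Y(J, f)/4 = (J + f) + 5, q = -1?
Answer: 275319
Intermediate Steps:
Y(J, f) = -20 - 4*J - 4*f (Y(J, f) = -4*((J + f) + 5) = -4*(5 + J + f) = -20 - 4*J - 4*f)
P = -8 (P = -(-20 - 4*(-2) - 4*(-5)) = -(-20 + 8 + 20) = -1*8 = -8)
(A(11)*((q*(P - 1)²)*(-3)))*103 = (11*(-(-8 - 1)²*(-3)))*103 = (11*(-1*(-9)²*(-3)))*103 = (11*(-1*81*(-3)))*103 = (11*(-81*(-3)))*103 = (11*243)*103 = 2673*103 = 275319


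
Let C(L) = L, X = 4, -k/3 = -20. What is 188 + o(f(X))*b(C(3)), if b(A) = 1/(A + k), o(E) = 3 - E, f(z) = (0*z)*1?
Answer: 3949/21 ≈ 188.05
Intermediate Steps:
k = 60 (k = -3*(-20) = 60)
f(z) = 0 (f(z) = 0*1 = 0)
b(A) = 1/(60 + A) (b(A) = 1/(A + 60) = 1/(60 + A))
188 + o(f(X))*b(C(3)) = 188 + (3 - 1*0)/(60 + 3) = 188 + (3 + 0)/63 = 188 + 3*(1/63) = 188 + 1/21 = 3949/21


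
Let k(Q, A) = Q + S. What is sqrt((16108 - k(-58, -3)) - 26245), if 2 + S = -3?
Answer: I*sqrt(10074) ≈ 100.37*I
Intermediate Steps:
S = -5 (S = -2 - 3 = -5)
k(Q, A) = -5 + Q (k(Q, A) = Q - 5 = -5 + Q)
sqrt((16108 - k(-58, -3)) - 26245) = sqrt((16108 - (-5 - 58)) - 26245) = sqrt((16108 - 1*(-63)) - 26245) = sqrt((16108 + 63) - 26245) = sqrt(16171 - 26245) = sqrt(-10074) = I*sqrt(10074)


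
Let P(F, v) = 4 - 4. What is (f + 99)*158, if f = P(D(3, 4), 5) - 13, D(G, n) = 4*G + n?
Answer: 13588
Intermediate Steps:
D(G, n) = n + 4*G
P(F, v) = 0
f = -13 (f = 0 - 13 = -13)
(f + 99)*158 = (-13 + 99)*158 = 86*158 = 13588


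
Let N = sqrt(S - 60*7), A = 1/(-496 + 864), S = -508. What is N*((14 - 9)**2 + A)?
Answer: 9201*I*sqrt(58)/92 ≈ 761.66*I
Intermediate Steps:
A = 1/368 ≈ 0.0027174
N = 4*I*sqrt(58) (N = sqrt(-508 - 60*7) = sqrt(-508 - 420) = sqrt(-928) = 4*I*sqrt(58) ≈ 30.463*I)
N*((14 - 9)**2 + A) = (4*I*sqrt(58))*((14 - 9)**2 + 1/368) = (4*I*sqrt(58))*(5**2 + 1/368) = (4*I*sqrt(58))*(25 + 1/368) = (4*I*sqrt(58))*(9201/368) = 9201*I*sqrt(58)/92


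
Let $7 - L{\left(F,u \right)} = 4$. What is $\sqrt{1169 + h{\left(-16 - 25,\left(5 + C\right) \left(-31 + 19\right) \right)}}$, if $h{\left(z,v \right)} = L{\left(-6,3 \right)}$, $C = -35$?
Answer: $2 \sqrt{293} \approx 34.234$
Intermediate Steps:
$L{\left(F,u \right)} = 3$ ($L{\left(F,u \right)} = 7 - 4 = 3$)
$h{\left(z,v \right)} = 3$
$\sqrt{1169 + h{\left(-16 - 25,\left(5 + C\right) \left(-31 + 19\right) \right)}} = \sqrt{1169 + 3} = \sqrt{1172} = 2 \sqrt{293}$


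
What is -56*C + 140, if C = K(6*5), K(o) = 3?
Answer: -28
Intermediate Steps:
C = 3
-56*C + 140 = -56*3 + 140 = -168 + 140 = -28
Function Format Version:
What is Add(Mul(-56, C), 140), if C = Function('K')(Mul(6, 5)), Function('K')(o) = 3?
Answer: -28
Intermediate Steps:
C = 3
Add(Mul(-56, C), 140) = Add(Mul(-56, 3), 140) = Add(-168, 140) = -28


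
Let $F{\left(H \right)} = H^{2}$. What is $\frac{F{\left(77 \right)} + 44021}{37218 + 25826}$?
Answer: $\frac{24975}{31522} \approx 0.7923$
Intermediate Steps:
$\frac{F{\left(77 \right)} + 44021}{37218 + 25826} = \frac{77^{2} + 44021}{37218 + 25826} = \frac{5929 + 44021}{63044} = 49950 \cdot \frac{1}{63044} = \frac{24975}{31522}$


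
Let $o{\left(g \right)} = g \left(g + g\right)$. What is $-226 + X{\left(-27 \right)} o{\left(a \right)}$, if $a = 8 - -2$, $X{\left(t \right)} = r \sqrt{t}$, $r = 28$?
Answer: $-226 + 16800 i \sqrt{3} \approx -226.0 + 29098.0 i$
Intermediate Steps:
$X{\left(t \right)} = 28 \sqrt{t}$
$a = 10$ ($a = 8 + 2 = 10$)
$o{\left(g \right)} = 2 g^{2}$ ($o{\left(g \right)} = g 2 g = 2 g^{2}$)
$-226 + X{\left(-27 \right)} o{\left(a \right)} = -226 + 28 \sqrt{-27} \cdot 2 \cdot 10^{2} = -226 + 28 \cdot 3 i \sqrt{3} \cdot 2 \cdot 100 = -226 + 84 i \sqrt{3} \cdot 200 = -226 + 16800 i \sqrt{3}$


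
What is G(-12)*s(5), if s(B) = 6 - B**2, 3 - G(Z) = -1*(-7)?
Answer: 76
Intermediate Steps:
G(Z) = -4 (G(Z) = 3 - (-1)*(-7) = 3 - 1*7 = 3 - 7 = -4)
G(-12)*s(5) = -4*(6 - 1*5**2) = -4*(6 - 1*25) = -4*(6 - 25) = -4*(-19) = 76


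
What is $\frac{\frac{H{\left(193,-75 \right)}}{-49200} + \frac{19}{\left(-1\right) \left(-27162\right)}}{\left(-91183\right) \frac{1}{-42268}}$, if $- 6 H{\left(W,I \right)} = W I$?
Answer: $- \frac{9100797049}{406180873944} \approx -0.022406$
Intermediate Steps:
$H{\left(W,I \right)} = - \frac{I W}{6}$ ($H{\left(W,I \right)} = - \frac{W I}{6} = - \frac{I W}{6}$)
$\frac{\frac{H{\left(193,-75 \right)}}{-49200} + \frac{19}{\left(-1\right) \left(-27162\right)}}{\left(-91183\right) \frac{1}{-42268}} = \frac{\frac{\left(- \frac{1}{6}\right) \left(-75\right) 193}{-49200} + \frac{19}{\left(-1\right) \left(-27162\right)}}{\left(-91183\right) \frac{1}{-42268}} = \frac{\frac{4825}{2} \left(- \frac{1}{49200}\right) + \frac{19}{27162}}{\left(-91183\right) \left(- \frac{1}{42268}\right)} = \frac{- \frac{193}{3936} + 19 \cdot \frac{1}{27162}}{\frac{91183}{42268}} = \left(- \frac{193}{3936} + \frac{19}{27162}\right) \frac{42268}{91183} = \left(- \frac{861247}{17818272}\right) \frac{42268}{91183} = - \frac{9100797049}{406180873944}$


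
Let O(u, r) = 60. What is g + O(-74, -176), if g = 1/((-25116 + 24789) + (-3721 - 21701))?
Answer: 1544939/25749 ≈ 60.000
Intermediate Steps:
g = -1/25749 (g = 1/(-327 - 25422) = 1/(-25749) = -1/25749 ≈ -3.8836e-5)
g + O(-74, -176) = -1/25749 + 60 = 1544939/25749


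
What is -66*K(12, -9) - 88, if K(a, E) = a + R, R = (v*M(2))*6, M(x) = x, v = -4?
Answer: 2288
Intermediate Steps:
R = -48 (R = -4*2*6 = -8*6 = -48)
K(a, E) = -48 + a (K(a, E) = a - 48 = -48 + a)
-66*K(12, -9) - 88 = -66*(-48 + 12) - 88 = -66*(-36) - 88 = 2376 - 88 = 2288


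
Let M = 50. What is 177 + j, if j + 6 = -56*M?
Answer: -2629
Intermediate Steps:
j = -2806 (j = -6 - 56*50 = -6 - 2800 = -2806)
177 + j = 177 - 2806 = -2629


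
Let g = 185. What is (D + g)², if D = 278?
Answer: 214369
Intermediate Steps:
(D + g)² = (278 + 185)² = 463² = 214369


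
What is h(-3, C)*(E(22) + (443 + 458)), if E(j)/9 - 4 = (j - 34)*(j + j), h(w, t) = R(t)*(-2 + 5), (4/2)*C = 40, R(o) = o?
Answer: -228900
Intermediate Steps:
C = 20 (C = (1/2)*40 = 20)
h(w, t) = 3*t (h(w, t) = t*(-2 + 5) = t*3 = 3*t)
E(j) = 36 + 18*j*(-34 + j) (E(j) = 36 + 9*((j - 34)*(j + j)) = 36 + 9*((-34 + j)*(2*j)) = 36 + 9*(2*j*(-34 + j)) = 36 + 18*j*(-34 + j))
h(-3, C)*(E(22) + (443 + 458)) = (3*20)*((36 - 612*22 + 18*22**2) + (443 + 458)) = 60*((36 - 13464 + 18*484) + 901) = 60*((36 - 13464 + 8712) + 901) = 60*(-4716 + 901) = 60*(-3815) = -228900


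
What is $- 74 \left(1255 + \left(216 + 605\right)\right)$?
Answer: $-153624$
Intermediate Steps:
$- 74 \left(1255 + \left(216 + 605\right)\right) = - 74 \left(1255 + 821\right) = \left(-74\right) 2076 = -153624$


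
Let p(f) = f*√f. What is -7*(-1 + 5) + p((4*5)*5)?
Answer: 972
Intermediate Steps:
p(f) = f^(3/2)
-7*(-1 + 5) + p((4*5)*5) = -7*(-1 + 5) + ((4*5)*5)^(3/2) = -7*4 + (20*5)^(3/2) = -28 + 100^(3/2) = -28 + 1000 = 972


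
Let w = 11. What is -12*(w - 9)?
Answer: -24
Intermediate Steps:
-12*(w - 9) = -12*(11 - 9) = -12*2 = -24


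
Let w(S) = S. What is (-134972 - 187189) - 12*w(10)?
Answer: -322281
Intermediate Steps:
(-134972 - 187189) - 12*w(10) = (-134972 - 187189) - 12*10 = -322161 - 120 = -322281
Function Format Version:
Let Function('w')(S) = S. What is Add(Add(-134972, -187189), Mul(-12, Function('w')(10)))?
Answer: -322281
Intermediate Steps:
Add(Add(-134972, -187189), Mul(-12, Function('w')(10))) = Add(Add(-134972, -187189), Mul(-12, 10)) = Add(-322161, -120) = -322281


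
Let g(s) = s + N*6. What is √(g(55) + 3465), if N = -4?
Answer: 2*√874 ≈ 59.127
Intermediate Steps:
g(s) = -24 + s (g(s) = s - 4*6 = s - 24 = -24 + s)
√(g(55) + 3465) = √((-24 + 55) + 3465) = √(31 + 3465) = √3496 = 2*√874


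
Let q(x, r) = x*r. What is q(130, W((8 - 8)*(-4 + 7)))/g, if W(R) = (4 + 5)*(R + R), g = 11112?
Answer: 0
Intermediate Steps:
W(R) = 18*R (W(R) = 9*(2*R) = 18*R)
q(x, r) = r*x
q(130, W((8 - 8)*(-4 + 7)))/g = ((18*((8 - 8)*(-4 + 7)))*130)/11112 = ((18*(0*3))*130)*(1/11112) = ((18*0)*130)*(1/11112) = (0*130)*(1/11112) = 0*(1/11112) = 0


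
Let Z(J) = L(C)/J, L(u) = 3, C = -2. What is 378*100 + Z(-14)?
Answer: 529197/14 ≈ 37800.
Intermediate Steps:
Z(J) = 3/J
378*100 + Z(-14) = 378*100 + 3/(-14) = 37800 + 3*(-1/14) = 37800 - 3/14 = 529197/14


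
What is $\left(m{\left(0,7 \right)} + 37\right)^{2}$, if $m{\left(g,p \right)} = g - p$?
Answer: $900$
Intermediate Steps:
$\left(m{\left(0,7 \right)} + 37\right)^{2} = \left(\left(0 - 7\right) + 37\right)^{2} = \left(-7 + 37\right)^{2} = 30^{2} = 900$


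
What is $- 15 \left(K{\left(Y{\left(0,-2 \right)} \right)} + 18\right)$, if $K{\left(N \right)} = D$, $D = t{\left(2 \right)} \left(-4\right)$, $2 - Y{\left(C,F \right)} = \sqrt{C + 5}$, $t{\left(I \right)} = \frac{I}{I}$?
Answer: $-210$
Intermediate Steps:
$t{\left(I \right)} = 1$
$Y{\left(C,F \right)} = 2 - \sqrt{5 + C}$ ($Y{\left(C,F \right)} = 2 - \sqrt{C + 5} = 2 - \sqrt{5 + C}$)
$D = -4$ ($D = 1 \left(-4\right) = -4$)
$K{\left(N \right)} = -4$
$- 15 \left(K{\left(Y{\left(0,-2 \right)} \right)} + 18\right) = - 15 \left(-4 + 18\right) = \left(-15\right) 14 = -210$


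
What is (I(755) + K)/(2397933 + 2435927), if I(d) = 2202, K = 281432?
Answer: 141817/2416930 ≈ 0.058676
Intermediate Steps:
(I(755) + K)/(2397933 + 2435927) = (2202 + 281432)/(2397933 + 2435927) = 283634/4833860 = 283634*(1/4833860) = 141817/2416930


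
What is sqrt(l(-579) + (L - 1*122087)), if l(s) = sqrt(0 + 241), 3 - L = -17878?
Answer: sqrt(-104206 + sqrt(241)) ≈ 322.79*I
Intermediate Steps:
L = 17881 (L = 3 - 1*(-17878) = 3 + 17878 = 17881)
l(s) = sqrt(241)
sqrt(l(-579) + (L - 1*122087)) = sqrt(sqrt(241) + (17881 - 1*122087)) = sqrt(sqrt(241) + (17881 - 122087)) = sqrt(sqrt(241) - 104206) = sqrt(-104206 + sqrt(241))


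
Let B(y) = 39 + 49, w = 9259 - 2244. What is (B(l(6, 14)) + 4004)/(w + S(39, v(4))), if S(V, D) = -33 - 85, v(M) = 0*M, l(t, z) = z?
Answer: 124/209 ≈ 0.59330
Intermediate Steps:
w = 7015
B(y) = 88
v(M) = 0
S(V, D) = -118
(B(l(6, 14)) + 4004)/(w + S(39, v(4))) = (88 + 4004)/(7015 - 118) = 4092/6897 = 4092*(1/6897) = 124/209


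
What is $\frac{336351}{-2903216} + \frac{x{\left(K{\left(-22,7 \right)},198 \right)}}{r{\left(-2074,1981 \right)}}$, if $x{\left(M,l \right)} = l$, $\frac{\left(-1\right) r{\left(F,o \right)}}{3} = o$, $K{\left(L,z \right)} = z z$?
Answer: $- \frac{857923587}{5751270896} \approx -0.14917$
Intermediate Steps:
$K{\left(L,z \right)} = z^{2}$
$r{\left(F,o \right)} = - 3 o$
$\frac{336351}{-2903216} + \frac{x{\left(K{\left(-22,7 \right)},198 \right)}}{r{\left(-2074,1981 \right)}} = \frac{336351}{-2903216} + \frac{198}{\left(-3\right) 1981} = 336351 \left(- \frac{1}{2903216}\right) + \frac{198}{-5943} = - \frac{336351}{2903216} + 198 \left(- \frac{1}{5943}\right) = - \frac{336351}{2903216} - \frac{66}{1981} = - \frac{857923587}{5751270896}$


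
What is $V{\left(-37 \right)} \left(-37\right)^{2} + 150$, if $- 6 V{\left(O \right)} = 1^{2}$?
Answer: $- \frac{469}{6} \approx -78.167$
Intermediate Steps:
$V{\left(O \right)} = - \frac{1}{6}$ ($V{\left(O \right)} = - \frac{1^{2}}{6} = \left(- \frac{1}{6}\right) 1 = - \frac{1}{6}$)
$V{\left(-37 \right)} \left(-37\right)^{2} + 150 = - \frac{\left(-37\right)^{2}}{6} + 150 = \left(- \frac{1}{6}\right) 1369 + 150 = - \frac{1369}{6} + 150 = - \frac{469}{6}$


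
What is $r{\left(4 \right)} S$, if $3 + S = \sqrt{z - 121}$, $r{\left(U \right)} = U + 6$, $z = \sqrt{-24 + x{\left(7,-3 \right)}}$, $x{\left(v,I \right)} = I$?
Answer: $-30 + 10 \sqrt{-121 + 3 i \sqrt{3}} \approx -27.639 + 110.03 i$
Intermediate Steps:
$z = 3 i \sqrt{3}$ ($z = \sqrt{-24 - 3} = \sqrt{-27} = 3 i \sqrt{3} \approx 5.1962 i$)
$r{\left(U \right)} = 6 + U$
$S = -3 + \sqrt{-121 + 3 i \sqrt{3}}$ ($S = -3 + \sqrt{3 i \sqrt{3} - 121} = -3 + \sqrt{-121 + 3 i \sqrt{3}} \approx -2.7639 + 11.003 i$)
$r{\left(4 \right)} S = \left(6 + 4\right) \left(-3 + \sqrt{-121 + 3 i \sqrt{3}}\right) = 10 \left(-3 + \sqrt{-121 + 3 i \sqrt{3}}\right) = -30 + 10 \sqrt{-121 + 3 i \sqrt{3}}$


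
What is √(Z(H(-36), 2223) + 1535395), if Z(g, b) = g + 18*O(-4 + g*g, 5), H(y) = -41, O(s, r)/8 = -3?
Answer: √1534922 ≈ 1238.9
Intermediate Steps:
O(s, r) = -24 (O(s, r) = 8*(-3) = -24)
Z(g, b) = -432 + g (Z(g, b) = g + 18*(-24) = g - 432 = -432 + g)
√(Z(H(-36), 2223) + 1535395) = √((-432 - 41) + 1535395) = √(-473 + 1535395) = √1534922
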